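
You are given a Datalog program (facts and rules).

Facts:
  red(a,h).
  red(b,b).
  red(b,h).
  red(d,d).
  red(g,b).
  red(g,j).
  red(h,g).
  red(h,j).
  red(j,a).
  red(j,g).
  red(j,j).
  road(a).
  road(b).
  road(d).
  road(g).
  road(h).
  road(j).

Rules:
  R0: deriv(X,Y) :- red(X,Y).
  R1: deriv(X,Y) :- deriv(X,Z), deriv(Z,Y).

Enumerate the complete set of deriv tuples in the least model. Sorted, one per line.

deriv(a,a)
deriv(a,b)
deriv(a,g)
deriv(a,h)
deriv(a,j)
deriv(b,a)
deriv(b,b)
deriv(b,g)
deriv(b,h)
deriv(b,j)
deriv(d,d)
deriv(g,a)
deriv(g,b)
deriv(g,g)
deriv(g,h)
deriv(g,j)
deriv(h,a)
deriv(h,b)
deriv(h,g)
deriv(h,h)
deriv(h,j)
deriv(j,a)
deriv(j,b)
deriv(j,g)
deriv(j,h)
deriv(j,j)

round 1: derive deriv(a,h) via R0 from red(a,h)
round 1: derive deriv(b,b) via R0 from red(b,b)
round 1: derive deriv(b,h) via R0 from red(b,h)
round 1: derive deriv(d,d) via R0 from red(d,d)
round 1: derive deriv(g,b) via R0 from red(g,b)
round 1: derive deriv(g,j) via R0 from red(g,j)
round 1: derive deriv(h,g) via R0 from red(h,g)
round 1: derive deriv(h,j) via R0 from red(h,j)
round 1: derive deriv(j,a) via R0 from red(j,a)
round 1: derive deriv(j,g) via R0 from red(j,g)
round 1: derive deriv(j,j) via R0 from red(j,j)
round 2: derive deriv(a,g) via R1 from deriv(a,h), deriv(h,g)
round 2: derive deriv(a,j) via R1 from deriv(a,h), deriv(h,j)
round 2: derive deriv(b,g) via R1 from deriv(b,h), deriv(h,g)
round 2: derive deriv(b,j) via R1 from deriv(b,h), deriv(h,j)
round 2: derive deriv(g,a) via R1 from deriv(g,j), deriv(j,a)
round 2: derive deriv(g,g) via R1 from deriv(g,j), deriv(j,g)
round 2: derive deriv(g,h) via R1 from deriv(g,b), deriv(b,h)
round 2: derive deriv(h,a) via R1 from deriv(h,j), deriv(j,a)
round 2: derive deriv(h,b) via R1 from deriv(h,g), deriv(g,b)
round 2: derive deriv(j,b) via R1 from deriv(j,g), deriv(g,b)
round 2: derive deriv(j,h) via R1 from deriv(j,a), deriv(a,h)
round 3: derive deriv(a,a) via R1 from deriv(a,g), deriv(g,a)
round 3: derive deriv(a,b) via R1 from deriv(a,g), deriv(g,b)
round 3: derive deriv(b,a) via R1 from deriv(b,g), deriv(g,a)
round 3: derive deriv(h,h) via R1 from deriv(h,a), deriv(a,h)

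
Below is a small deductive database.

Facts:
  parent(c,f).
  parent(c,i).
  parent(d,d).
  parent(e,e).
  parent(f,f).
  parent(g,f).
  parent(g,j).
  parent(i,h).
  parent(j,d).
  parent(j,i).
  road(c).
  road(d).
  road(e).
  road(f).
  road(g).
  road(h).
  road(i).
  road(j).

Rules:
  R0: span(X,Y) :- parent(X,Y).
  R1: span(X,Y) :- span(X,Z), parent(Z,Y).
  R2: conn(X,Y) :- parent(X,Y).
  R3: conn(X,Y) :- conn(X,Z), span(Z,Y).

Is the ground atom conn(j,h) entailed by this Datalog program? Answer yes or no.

yes

round 1: derive span(c,f) via R0 from parent(c,f)
round 1: derive span(c,i) via R0 from parent(c,i)
round 1: derive span(d,d) via R0 from parent(d,d)
round 1: derive span(e,e) via R0 from parent(e,e)
round 1: derive span(f,f) via R0 from parent(f,f)
round 1: derive span(g,f) via R0 from parent(g,f)
round 1: derive span(g,j) via R0 from parent(g,j)
round 1: derive span(i,h) via R0 from parent(i,h)
round 1: derive span(j,d) via R0 from parent(j,d)
round 1: derive span(j,i) via R0 from parent(j,i)
round 1: derive conn(c,f) via R2 from parent(c,f)
round 1: derive conn(c,i) via R2 from parent(c,i)
round 1: derive conn(d,d) via R2 from parent(d,d)
round 1: derive conn(e,e) via R2 from parent(e,e)
round 1: derive conn(f,f) via R2 from parent(f,f)
round 1: derive conn(g,f) via R2 from parent(g,f)
round 1: derive conn(g,j) via R2 from parent(g,j)
round 1: derive conn(i,h) via R2 from parent(i,h)
round 1: derive conn(j,d) via R2 from parent(j,d)
round 1: derive conn(j,i) via R2 from parent(j,i)
round 2: derive span(c,h) via R1 from span(c,i), parent(i,h)
round 2: derive span(g,d) via R1 from span(g,j), parent(j,d)
round 2: derive span(g,i) via R1 from span(g,j), parent(j,i)
round 2: derive span(j,h) via R1 from span(j,i), parent(i,h)
round 2: derive conn(c,h) via R3 from conn(c,i), span(i,h)
round 2: derive conn(g,d) via R3 from conn(g,j), span(j,d)
round 2: derive conn(g,i) via R3 from conn(g,j), span(j,i)
round 2: derive conn(j,h) via R3 from conn(j,i), span(i,h)
round 3: derive span(g,h) via R1 from span(g,i), parent(i,h)
round 3: derive conn(g,h) via R3 from conn(g,i), span(i,h)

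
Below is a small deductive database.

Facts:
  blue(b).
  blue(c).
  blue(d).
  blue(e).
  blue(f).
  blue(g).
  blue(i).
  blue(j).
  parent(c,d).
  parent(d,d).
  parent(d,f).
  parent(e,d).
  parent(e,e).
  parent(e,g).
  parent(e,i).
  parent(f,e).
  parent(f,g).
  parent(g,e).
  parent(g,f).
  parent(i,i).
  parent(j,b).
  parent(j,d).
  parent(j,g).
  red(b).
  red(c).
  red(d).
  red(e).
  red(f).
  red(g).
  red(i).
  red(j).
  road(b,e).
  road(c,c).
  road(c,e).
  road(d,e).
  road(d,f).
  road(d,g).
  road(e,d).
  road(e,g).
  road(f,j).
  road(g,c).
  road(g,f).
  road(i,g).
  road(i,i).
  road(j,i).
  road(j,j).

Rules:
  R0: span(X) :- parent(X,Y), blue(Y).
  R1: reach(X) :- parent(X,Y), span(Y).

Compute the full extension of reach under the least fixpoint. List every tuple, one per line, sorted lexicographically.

reach(c)
reach(d)
reach(e)
reach(f)
reach(g)
reach(i)
reach(j)

round 1: derive span(c) via R0 from parent(c,d), blue(d)
round 1: derive span(d) via R0 from parent(d,d), blue(d)
round 1: derive span(e) via R0 from parent(e,d), blue(d)
round 1: derive span(f) via R0 from parent(f,e), blue(e)
round 1: derive span(g) via R0 from parent(g,e), blue(e)
round 1: derive span(i) via R0 from parent(i,i), blue(i)
round 1: derive span(j) via R0 from parent(j,b), blue(b)
round 2: derive reach(c) via R1 from parent(c,d), span(d)
round 2: derive reach(d) via R1 from parent(d,d), span(d)
round 2: derive reach(e) via R1 from parent(e,d), span(d)
round 2: derive reach(f) via R1 from parent(f,e), span(e)
round 2: derive reach(g) via R1 from parent(g,e), span(e)
round 2: derive reach(i) via R1 from parent(i,i), span(i)
round 2: derive reach(j) via R1 from parent(j,d), span(d)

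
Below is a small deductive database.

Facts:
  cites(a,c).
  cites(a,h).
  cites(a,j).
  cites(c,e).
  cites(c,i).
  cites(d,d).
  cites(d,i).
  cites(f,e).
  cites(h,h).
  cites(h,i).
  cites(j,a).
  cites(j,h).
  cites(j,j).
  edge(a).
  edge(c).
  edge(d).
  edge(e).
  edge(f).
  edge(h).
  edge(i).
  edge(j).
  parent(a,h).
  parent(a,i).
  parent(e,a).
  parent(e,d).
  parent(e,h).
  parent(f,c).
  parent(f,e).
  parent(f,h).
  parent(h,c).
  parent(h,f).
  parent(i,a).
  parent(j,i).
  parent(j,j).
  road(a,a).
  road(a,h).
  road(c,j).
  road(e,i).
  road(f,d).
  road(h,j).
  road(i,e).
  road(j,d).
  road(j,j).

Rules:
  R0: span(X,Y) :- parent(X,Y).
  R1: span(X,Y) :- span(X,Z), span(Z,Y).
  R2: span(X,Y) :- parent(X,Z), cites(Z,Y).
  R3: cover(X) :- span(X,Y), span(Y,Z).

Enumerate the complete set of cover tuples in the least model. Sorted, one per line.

cover(a)
cover(e)
cover(f)
cover(h)
cover(i)
cover(j)

round 1: derive span(a,h) via R0 from parent(a,h)
round 1: derive span(a,i) via R0 from parent(a,i)
round 1: derive span(e,a) via R0 from parent(e,a)
round 1: derive span(e,d) via R0 from parent(e,d)
round 1: derive span(e,h) via R0 from parent(e,h)
round 1: derive span(f,c) via R0 from parent(f,c)
round 1: derive span(f,e) via R0 from parent(f,e)
round 1: derive span(f,h) via R0 from parent(f,h)
round 1: derive span(h,c) via R0 from parent(h,c)
round 1: derive span(h,f) via R0 from parent(h,f)
round 1: derive span(i,a) via R0 from parent(i,a)
round 1: derive span(j,i) via R0 from parent(j,i)
round 1: derive span(j,j) via R0 from parent(j,j)
round 1: derive span(e,c) via R2 from parent(e,a), cites(a,c)
round 1: derive span(e,i) via R2 from parent(e,d), cites(d,i)
round 1: derive span(e,j) via R2 from parent(e,a), cites(a,j)
round 1: derive span(f,i) via R2 from parent(f,c), cites(c,i)
round 1: derive span(h,e) via R2 from parent(h,c), cites(c,e)
round 1: derive span(h,i) via R2 from parent(h,c), cites(c,i)
round 1: derive span(i,c) via R2 from parent(i,a), cites(a,c)
round 1: derive span(i,h) via R2 from parent(i,a), cites(a,h)
round 1: derive span(i,j) via R2 from parent(i,a), cites(a,j)
round 1: derive span(j,a) via R2 from parent(j,j), cites(j,a)
round 1: derive span(j,h) via R2 from parent(j,j), cites(j,h)
round 2: derive span(a,a) via R1 from span(a,i), span(i,a)
round 2: derive span(a,c) via R1 from span(a,h), span(h,c)
round 2: derive span(a,e) via R1 from span(a,h), span(h,e)
round 2: derive span(a,f) via R1 from span(a,h), span(h,f)
round 2: derive span(a,j) via R1 from span(a,i), span(i,j)
round 2: derive span(e,e) via R1 from span(e,h), span(h,e)
round 2: derive span(e,f) via R1 from span(e,h), span(h,f)
round 2: derive span(f,a) via R1 from span(f,e), span(e,a)
round 2: derive span(f,d) via R1 from span(f,e), span(e,d)
round 2: derive span(f,f) via R1 from span(f,h), span(h,f)
round 2: derive span(f,j) via R1 from span(f,e), span(e,j)
round 2: derive span(h,a) via R1 from span(h,e), span(e,a)
round 2: derive span(h,d) via R1 from span(h,e), span(e,d)
round 2: derive span(h,h) via R1 from span(h,e), span(e,h)
round 2: derive span(h,j) via R1 from span(h,e), span(e,j)
round 2: derive span(i,e) via R1 from span(i,h), span(h,e)
round 2: derive span(i,f) via R1 from span(i,h), span(h,f)
round 2: derive span(i,i) via R1 from span(i,a), span(a,i)
round 2: derive span(j,c) via R1 from span(j,h), span(h,c)
round 2: derive span(j,e) via R1 from span(j,h), span(h,e)
round 2: derive span(j,f) via R1 from span(j,h), span(h,f)
round 2: derive cover(a) via R3 from span(a,h), span(h,c)
round 2: derive cover(e) via R3 from span(e,a), span(a,h)
round 2: derive cover(f) via R3 from span(f,e), span(e,a)
round 2: derive cover(h) via R3 from span(h,e), span(e,a)
round 2: derive cover(i) via R3 from span(i,a), span(a,h)
round 2: derive cover(j) via R3 from span(j,a), span(a,h)
round 3: derive span(a,d) via R1 from span(a,e), span(e,d)
round 3: derive span(i,d) via R1 from span(i,e), span(e,d)
round 3: derive span(j,d) via R1 from span(j,e), span(e,d)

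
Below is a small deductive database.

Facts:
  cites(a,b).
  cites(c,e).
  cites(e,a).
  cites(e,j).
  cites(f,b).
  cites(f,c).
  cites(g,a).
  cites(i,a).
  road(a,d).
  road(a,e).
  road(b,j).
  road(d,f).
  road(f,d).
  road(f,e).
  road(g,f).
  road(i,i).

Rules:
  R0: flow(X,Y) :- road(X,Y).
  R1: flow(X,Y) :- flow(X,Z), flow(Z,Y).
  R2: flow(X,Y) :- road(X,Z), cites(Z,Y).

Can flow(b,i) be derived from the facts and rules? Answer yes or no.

no

round 1: derive flow(a,d) via R0 from road(a,d)
round 1: derive flow(a,e) via R0 from road(a,e)
round 1: derive flow(b,j) via R0 from road(b,j)
round 1: derive flow(d,f) via R0 from road(d,f)
round 1: derive flow(f,d) via R0 from road(f,d)
round 1: derive flow(f,e) via R0 from road(f,e)
round 1: derive flow(g,f) via R0 from road(g,f)
round 1: derive flow(i,i) via R0 from road(i,i)
round 1: derive flow(a,a) via R2 from road(a,e), cites(e,a)
round 1: derive flow(a,j) via R2 from road(a,e), cites(e,j)
round 1: derive flow(d,b) via R2 from road(d,f), cites(f,b)
round 1: derive flow(d,c) via R2 from road(d,f), cites(f,c)
round 1: derive flow(f,a) via R2 from road(f,e), cites(e,a)
round 1: derive flow(f,j) via R2 from road(f,e), cites(e,j)
round 1: derive flow(g,b) via R2 from road(g,f), cites(f,b)
round 1: derive flow(g,c) via R2 from road(g,f), cites(f,c)
round 1: derive flow(i,a) via R2 from road(i,i), cites(i,a)
round 2: derive flow(a,b) via R1 from flow(a,d), flow(d,b)
round 2: derive flow(a,c) via R1 from flow(a,d), flow(d,c)
round 2: derive flow(a,f) via R1 from flow(a,d), flow(d,f)
round 2: derive flow(d,a) via R1 from flow(d,f), flow(f,a)
round 2: derive flow(d,d) via R1 from flow(d,f), flow(f,d)
round 2: derive flow(d,e) via R1 from flow(d,f), flow(f,e)
round 2: derive flow(d,j) via R1 from flow(d,b), flow(b,j)
round 2: derive flow(f,b) via R1 from flow(f,d), flow(d,b)
round 2: derive flow(f,c) via R1 from flow(f,d), flow(d,c)
round 2: derive flow(f,f) via R1 from flow(f,d), flow(d,f)
round 2: derive flow(g,a) via R1 from flow(g,f), flow(f,a)
round 2: derive flow(g,d) via R1 from flow(g,f), flow(f,d)
round 2: derive flow(g,e) via R1 from flow(g,f), flow(f,e)
round 2: derive flow(g,j) via R1 from flow(g,b), flow(b,j)
round 2: derive flow(i,d) via R1 from flow(i,a), flow(a,d)
round 2: derive flow(i,e) via R1 from flow(i,a), flow(a,e)
round 2: derive flow(i,j) via R1 from flow(i,a), flow(a,j)
round 3: derive flow(i,b) via R1 from flow(i,a), flow(a,b)
round 3: derive flow(i,c) via R1 from flow(i,a), flow(a,c)
round 3: derive flow(i,f) via R1 from flow(i,a), flow(a,f)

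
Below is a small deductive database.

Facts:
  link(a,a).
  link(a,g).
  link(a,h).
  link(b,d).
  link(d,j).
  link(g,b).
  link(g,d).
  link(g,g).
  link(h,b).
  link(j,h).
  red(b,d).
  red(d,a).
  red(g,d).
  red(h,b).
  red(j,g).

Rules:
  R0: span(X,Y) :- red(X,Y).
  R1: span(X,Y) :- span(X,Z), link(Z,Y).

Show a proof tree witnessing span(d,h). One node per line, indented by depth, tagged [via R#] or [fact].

span(d,h)  [via R1]
  span(d,a)  [via R0]
    red(d,a)  [fact]
  link(a,h)  [fact]

round 1: derive span(b,d) via R0 from red(b,d)
round 1: derive span(d,a) via R0 from red(d,a)
round 1: derive span(g,d) via R0 from red(g,d)
round 1: derive span(h,b) via R0 from red(h,b)
round 1: derive span(j,g) via R0 from red(j,g)
round 2: derive span(b,j) via R1 from span(b,d), link(d,j)
round 2: derive span(d,g) via R1 from span(d,a), link(a,g)
round 2: derive span(d,h) via R1 from span(d,a), link(a,h)
round 2: derive span(g,j) via R1 from span(g,d), link(d,j)
round 2: derive span(h,d) via R1 from span(h,b), link(b,d)
round 2: derive span(j,b) via R1 from span(j,g), link(g,b)
round 2: derive span(j,d) via R1 from span(j,g), link(g,d)
round 3: derive span(b,h) via R1 from span(b,j), link(j,h)
round 3: derive span(d,b) via R1 from span(d,g), link(g,b)
round 3: derive span(d,d) via R1 from span(d,g), link(g,d)
round 3: derive span(g,h) via R1 from span(g,j), link(j,h)
round 3: derive span(h,j) via R1 from span(h,d), link(d,j)
round 3: derive span(j,j) via R1 from span(j,d), link(d,j)
round 4: derive span(b,b) via R1 from span(b,h), link(h,b)
round 4: derive span(d,j) via R1 from span(d,d), link(d,j)
round 4: derive span(g,b) via R1 from span(g,h), link(h,b)
round 4: derive span(h,h) via R1 from span(h,j), link(j,h)
round 4: derive span(j,h) via R1 from span(j,j), link(j,h)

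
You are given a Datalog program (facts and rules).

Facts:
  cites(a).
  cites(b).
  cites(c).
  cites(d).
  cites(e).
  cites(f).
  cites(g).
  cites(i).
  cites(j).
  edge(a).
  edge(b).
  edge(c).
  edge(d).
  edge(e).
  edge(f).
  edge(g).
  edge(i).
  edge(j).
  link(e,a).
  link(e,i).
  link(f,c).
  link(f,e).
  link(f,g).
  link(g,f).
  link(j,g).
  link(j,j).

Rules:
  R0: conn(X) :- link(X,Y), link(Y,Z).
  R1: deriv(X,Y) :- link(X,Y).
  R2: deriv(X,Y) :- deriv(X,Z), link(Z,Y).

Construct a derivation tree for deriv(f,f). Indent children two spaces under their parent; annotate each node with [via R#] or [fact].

round 1: derive deriv(e,a) via R1 from link(e,a)
round 1: derive deriv(e,i) via R1 from link(e,i)
round 1: derive deriv(f,c) via R1 from link(f,c)
round 1: derive deriv(f,e) via R1 from link(f,e)
round 1: derive deriv(f,g) via R1 from link(f,g)
round 1: derive deriv(g,f) via R1 from link(g,f)
round 1: derive deriv(j,g) via R1 from link(j,g)
round 1: derive deriv(j,j) via R1 from link(j,j)
round 2: derive deriv(f,a) via R2 from deriv(f,e), link(e,a)
round 2: derive deriv(f,f) via R2 from deriv(f,g), link(g,f)
round 2: derive deriv(f,i) via R2 from deriv(f,e), link(e,i)
round 2: derive deriv(g,c) via R2 from deriv(g,f), link(f,c)
round 2: derive deriv(g,e) via R2 from deriv(g,f), link(f,e)
round 2: derive deriv(g,g) via R2 from deriv(g,f), link(f,g)
round 2: derive deriv(j,f) via R2 from deriv(j,g), link(g,f)
round 3: derive deriv(g,a) via R2 from deriv(g,e), link(e,a)
round 3: derive deriv(g,i) via R2 from deriv(g,e), link(e,i)
round 3: derive deriv(j,c) via R2 from deriv(j,f), link(f,c)
round 3: derive deriv(j,e) via R2 from deriv(j,f), link(f,e)
round 4: derive deriv(j,a) via R2 from deriv(j,e), link(e,a)
round 4: derive deriv(j,i) via R2 from deriv(j,e), link(e,i)

deriv(f,f)  [via R2]
  deriv(f,g)  [via R1]
    link(f,g)  [fact]
  link(g,f)  [fact]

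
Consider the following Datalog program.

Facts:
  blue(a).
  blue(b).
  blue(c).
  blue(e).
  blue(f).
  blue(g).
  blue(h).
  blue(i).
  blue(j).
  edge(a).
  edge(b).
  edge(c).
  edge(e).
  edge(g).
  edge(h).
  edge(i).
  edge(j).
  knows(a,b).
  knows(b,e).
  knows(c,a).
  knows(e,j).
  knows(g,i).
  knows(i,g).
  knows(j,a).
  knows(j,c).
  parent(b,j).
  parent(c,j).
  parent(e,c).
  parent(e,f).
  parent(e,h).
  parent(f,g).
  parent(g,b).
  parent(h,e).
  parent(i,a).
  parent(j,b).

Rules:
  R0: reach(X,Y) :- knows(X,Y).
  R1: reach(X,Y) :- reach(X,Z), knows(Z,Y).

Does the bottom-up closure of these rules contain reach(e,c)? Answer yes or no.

round 1: derive reach(a,b) via R0 from knows(a,b)
round 1: derive reach(b,e) via R0 from knows(b,e)
round 1: derive reach(c,a) via R0 from knows(c,a)
round 1: derive reach(e,j) via R0 from knows(e,j)
round 1: derive reach(g,i) via R0 from knows(g,i)
round 1: derive reach(i,g) via R0 from knows(i,g)
round 1: derive reach(j,a) via R0 from knows(j,a)
round 1: derive reach(j,c) via R0 from knows(j,c)
round 2: derive reach(a,e) via R1 from reach(a,b), knows(b,e)
round 2: derive reach(b,j) via R1 from reach(b,e), knows(e,j)
round 2: derive reach(c,b) via R1 from reach(c,a), knows(a,b)
round 2: derive reach(e,a) via R1 from reach(e,j), knows(j,a)
round 2: derive reach(e,c) via R1 from reach(e,j), knows(j,c)
round 2: derive reach(g,g) via R1 from reach(g,i), knows(i,g)
round 2: derive reach(i,i) via R1 from reach(i,g), knows(g,i)
round 2: derive reach(j,b) via R1 from reach(j,a), knows(a,b)
round 3: derive reach(a,j) via R1 from reach(a,e), knows(e,j)
round 3: derive reach(b,a) via R1 from reach(b,j), knows(j,a)
round 3: derive reach(b,c) via R1 from reach(b,j), knows(j,c)
round 3: derive reach(c,e) via R1 from reach(c,b), knows(b,e)
round 3: derive reach(e,b) via R1 from reach(e,a), knows(a,b)
round 3: derive reach(j,e) via R1 from reach(j,b), knows(b,e)
round 4: derive reach(a,a) via R1 from reach(a,j), knows(j,a)
round 4: derive reach(a,c) via R1 from reach(a,j), knows(j,c)
round 4: derive reach(b,b) via R1 from reach(b,a), knows(a,b)
round 4: derive reach(c,j) via R1 from reach(c,e), knows(e,j)
round 4: derive reach(e,e) via R1 from reach(e,b), knows(b,e)
round 4: derive reach(j,j) via R1 from reach(j,e), knows(e,j)
round 5: derive reach(c,c) via R1 from reach(c,j), knows(j,c)

yes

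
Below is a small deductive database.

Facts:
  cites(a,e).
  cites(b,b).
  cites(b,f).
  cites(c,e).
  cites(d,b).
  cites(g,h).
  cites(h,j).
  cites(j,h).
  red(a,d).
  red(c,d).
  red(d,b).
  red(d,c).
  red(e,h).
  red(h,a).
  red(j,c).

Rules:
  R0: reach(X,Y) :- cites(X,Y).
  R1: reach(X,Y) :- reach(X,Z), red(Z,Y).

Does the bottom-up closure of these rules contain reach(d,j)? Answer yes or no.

round 1: derive reach(a,e) via R0 from cites(a,e)
round 1: derive reach(b,b) via R0 from cites(b,b)
round 1: derive reach(b,f) via R0 from cites(b,f)
round 1: derive reach(c,e) via R0 from cites(c,e)
round 1: derive reach(d,b) via R0 from cites(d,b)
round 1: derive reach(g,h) via R0 from cites(g,h)
round 1: derive reach(h,j) via R0 from cites(h,j)
round 1: derive reach(j,h) via R0 from cites(j,h)
round 2: derive reach(a,h) via R1 from reach(a,e), red(e,h)
round 2: derive reach(c,h) via R1 from reach(c,e), red(e,h)
round 2: derive reach(g,a) via R1 from reach(g,h), red(h,a)
round 2: derive reach(h,c) via R1 from reach(h,j), red(j,c)
round 2: derive reach(j,a) via R1 from reach(j,h), red(h,a)
round 3: derive reach(a,a) via R1 from reach(a,h), red(h,a)
round 3: derive reach(c,a) via R1 from reach(c,h), red(h,a)
round 3: derive reach(g,d) via R1 from reach(g,a), red(a,d)
round 3: derive reach(h,d) via R1 from reach(h,c), red(c,d)
round 3: derive reach(j,d) via R1 from reach(j,a), red(a,d)
round 4: derive reach(a,d) via R1 from reach(a,a), red(a,d)
round 4: derive reach(c,d) via R1 from reach(c,a), red(a,d)
round 4: derive reach(g,b) via R1 from reach(g,d), red(d,b)
round 4: derive reach(g,c) via R1 from reach(g,d), red(d,c)
round 4: derive reach(h,b) via R1 from reach(h,d), red(d,b)
round 4: derive reach(j,b) via R1 from reach(j,d), red(d,b)
round 4: derive reach(j,c) via R1 from reach(j,d), red(d,c)
round 5: derive reach(a,b) via R1 from reach(a,d), red(d,b)
round 5: derive reach(a,c) via R1 from reach(a,d), red(d,c)
round 5: derive reach(c,b) via R1 from reach(c,d), red(d,b)
round 5: derive reach(c,c) via R1 from reach(c,d), red(d,c)

no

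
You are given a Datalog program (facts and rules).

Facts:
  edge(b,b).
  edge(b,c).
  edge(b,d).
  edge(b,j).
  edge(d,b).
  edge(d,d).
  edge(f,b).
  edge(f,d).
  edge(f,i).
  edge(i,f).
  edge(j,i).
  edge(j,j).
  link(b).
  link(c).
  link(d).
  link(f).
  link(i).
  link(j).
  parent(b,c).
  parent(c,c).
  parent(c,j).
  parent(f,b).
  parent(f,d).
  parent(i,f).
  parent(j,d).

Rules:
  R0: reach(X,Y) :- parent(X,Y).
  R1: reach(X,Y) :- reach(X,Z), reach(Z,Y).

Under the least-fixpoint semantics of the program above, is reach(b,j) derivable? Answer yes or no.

round 1: derive reach(b,c) via R0 from parent(b,c)
round 1: derive reach(c,c) via R0 from parent(c,c)
round 1: derive reach(c,j) via R0 from parent(c,j)
round 1: derive reach(f,b) via R0 from parent(f,b)
round 1: derive reach(f,d) via R0 from parent(f,d)
round 1: derive reach(i,f) via R0 from parent(i,f)
round 1: derive reach(j,d) via R0 from parent(j,d)
round 2: derive reach(b,j) via R1 from reach(b,c), reach(c,j)
round 2: derive reach(c,d) via R1 from reach(c,j), reach(j,d)
round 2: derive reach(f,c) via R1 from reach(f,b), reach(b,c)
round 2: derive reach(i,b) via R1 from reach(i,f), reach(f,b)
round 2: derive reach(i,d) via R1 from reach(i,f), reach(f,d)
round 3: derive reach(b,d) via R1 from reach(b,c), reach(c,d)
round 3: derive reach(f,j) via R1 from reach(f,b), reach(b,j)
round 3: derive reach(i,c) via R1 from reach(i,b), reach(b,c)
round 3: derive reach(i,j) via R1 from reach(i,b), reach(b,j)

yes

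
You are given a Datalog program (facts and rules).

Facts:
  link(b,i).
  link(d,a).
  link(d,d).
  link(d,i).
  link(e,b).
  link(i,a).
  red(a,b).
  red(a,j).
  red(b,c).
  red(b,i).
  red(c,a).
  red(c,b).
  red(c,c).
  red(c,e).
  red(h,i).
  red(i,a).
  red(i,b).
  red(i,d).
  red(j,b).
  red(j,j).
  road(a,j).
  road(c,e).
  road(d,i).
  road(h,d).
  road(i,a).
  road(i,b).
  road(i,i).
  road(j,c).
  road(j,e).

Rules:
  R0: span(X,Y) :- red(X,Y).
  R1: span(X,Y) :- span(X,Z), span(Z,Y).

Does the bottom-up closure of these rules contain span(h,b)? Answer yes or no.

round 1: derive span(a,b) via R0 from red(a,b)
round 1: derive span(a,j) via R0 from red(a,j)
round 1: derive span(b,c) via R0 from red(b,c)
round 1: derive span(b,i) via R0 from red(b,i)
round 1: derive span(c,a) via R0 from red(c,a)
round 1: derive span(c,b) via R0 from red(c,b)
round 1: derive span(c,c) via R0 from red(c,c)
round 1: derive span(c,e) via R0 from red(c,e)
round 1: derive span(h,i) via R0 from red(h,i)
round 1: derive span(i,a) via R0 from red(i,a)
round 1: derive span(i,b) via R0 from red(i,b)
round 1: derive span(i,d) via R0 from red(i,d)
round 1: derive span(j,b) via R0 from red(j,b)
round 1: derive span(j,j) via R0 from red(j,j)
round 2: derive span(a,c) via R1 from span(a,b), span(b,c)
round 2: derive span(a,i) via R1 from span(a,b), span(b,i)
round 2: derive span(b,a) via R1 from span(b,c), span(c,a)
round 2: derive span(b,b) via R1 from span(b,c), span(c,b)
round 2: derive span(b,d) via R1 from span(b,i), span(i,d)
round 2: derive span(b,e) via R1 from span(b,c), span(c,e)
round 2: derive span(c,i) via R1 from span(c,b), span(b,i)
round 2: derive span(c,j) via R1 from span(c,a), span(a,j)
round 2: derive span(h,a) via R1 from span(h,i), span(i,a)
round 2: derive span(h,b) via R1 from span(h,i), span(i,b)
round 2: derive span(h,d) via R1 from span(h,i), span(i,d)
round 2: derive span(i,c) via R1 from span(i,b), span(b,c)
round 2: derive span(i,i) via R1 from span(i,b), span(b,i)
round 2: derive span(i,j) via R1 from span(i,a), span(a,j)
round 2: derive span(j,c) via R1 from span(j,b), span(b,c)
round 2: derive span(j,i) via R1 from span(j,b), span(b,i)
round 3: derive span(a,a) via R1 from span(a,b), span(b,a)
round 3: derive span(a,d) via R1 from span(a,b), span(b,d)
round 3: derive span(a,e) via R1 from span(a,b), span(b,e)
round 3: derive span(b,j) via R1 from span(b,a), span(a,j)
round 3: derive span(c,d) via R1 from span(c,b), span(b,d)
round 3: derive span(h,c) via R1 from span(h,a), span(a,c)
round 3: derive span(h,e) via R1 from span(h,b), span(b,e)
round 3: derive span(h,j) via R1 from span(h,a), span(a,j)
round 3: derive span(i,e) via R1 from span(i,b), span(b,e)
round 3: derive span(j,a) via R1 from span(j,b), span(b,a)
round 3: derive span(j,d) via R1 from span(j,b), span(b,d)
round 3: derive span(j,e) via R1 from span(j,b), span(b,e)

yes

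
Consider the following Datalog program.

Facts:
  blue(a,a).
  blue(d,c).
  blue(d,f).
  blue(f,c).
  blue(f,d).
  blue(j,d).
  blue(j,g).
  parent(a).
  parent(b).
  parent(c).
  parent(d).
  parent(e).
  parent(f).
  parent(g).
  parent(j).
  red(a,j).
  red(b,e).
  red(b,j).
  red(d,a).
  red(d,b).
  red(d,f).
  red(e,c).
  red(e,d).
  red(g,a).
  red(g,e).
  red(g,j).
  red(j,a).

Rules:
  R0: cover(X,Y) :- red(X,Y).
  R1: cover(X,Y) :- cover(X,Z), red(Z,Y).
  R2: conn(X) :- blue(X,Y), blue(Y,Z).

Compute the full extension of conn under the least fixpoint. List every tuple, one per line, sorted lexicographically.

round 1: derive conn(a) via R2 from blue(a,a), blue(a,a)
round 1: derive conn(d) via R2 from blue(d,f), blue(f,c)
round 1: derive conn(f) via R2 from blue(f,d), blue(d,c)
round 1: derive conn(j) via R2 from blue(j,d), blue(d,c)

conn(a)
conn(d)
conn(f)
conn(j)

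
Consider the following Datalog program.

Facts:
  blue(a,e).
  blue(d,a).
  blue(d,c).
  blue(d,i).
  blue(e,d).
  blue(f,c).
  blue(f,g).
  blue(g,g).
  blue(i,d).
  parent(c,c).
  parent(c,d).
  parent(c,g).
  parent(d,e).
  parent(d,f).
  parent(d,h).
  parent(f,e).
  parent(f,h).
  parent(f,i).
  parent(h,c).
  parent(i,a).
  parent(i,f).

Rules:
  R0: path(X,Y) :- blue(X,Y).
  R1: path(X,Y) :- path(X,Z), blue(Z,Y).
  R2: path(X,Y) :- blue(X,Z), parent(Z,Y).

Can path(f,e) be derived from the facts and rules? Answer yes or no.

round 1: derive path(a,e) via R0 from blue(a,e)
round 1: derive path(d,a) via R0 from blue(d,a)
round 1: derive path(d,c) via R0 from blue(d,c)
round 1: derive path(d,i) via R0 from blue(d,i)
round 1: derive path(e,d) via R0 from blue(e,d)
round 1: derive path(f,c) via R0 from blue(f,c)
round 1: derive path(f,g) via R0 from blue(f,g)
round 1: derive path(g,g) via R0 from blue(g,g)
round 1: derive path(i,d) via R0 from blue(i,d)
round 1: derive path(d,d) via R2 from blue(d,c), parent(c,d)
round 1: derive path(d,f) via R2 from blue(d,i), parent(i,f)
round 1: derive path(d,g) via R2 from blue(d,c), parent(c,g)
round 1: derive path(e,e) via R2 from blue(e,d), parent(d,e)
round 1: derive path(e,f) via R2 from blue(e,d), parent(d,f)
round 1: derive path(e,h) via R2 from blue(e,d), parent(d,h)
round 1: derive path(f,d) via R2 from blue(f,c), parent(c,d)
round 1: derive path(i,e) via R2 from blue(i,d), parent(d,e)
round 1: derive path(i,f) via R2 from blue(i,d), parent(d,f)
round 1: derive path(i,h) via R2 from blue(i,d), parent(d,h)
round 2: derive path(a,d) via R1 from path(a,e), blue(e,d)
round 2: derive path(d,e) via R1 from path(d,a), blue(a,e)
round 2: derive path(e,a) via R1 from path(e,d), blue(d,a)
round 2: derive path(e,c) via R1 from path(e,d), blue(d,c)
round 2: derive path(e,g) via R1 from path(e,f), blue(f,g)
round 2: derive path(e,i) via R1 from path(e,d), blue(d,i)
round 2: derive path(f,a) via R1 from path(f,d), blue(d,a)
round 2: derive path(f,i) via R1 from path(f,d), blue(d,i)
round 2: derive path(i,a) via R1 from path(i,d), blue(d,a)
round 2: derive path(i,c) via R1 from path(i,d), blue(d,c)
round 2: derive path(i,g) via R1 from path(i,f), blue(f,g)
round 2: derive path(i,i) via R1 from path(i,d), blue(d,i)
round 3: derive path(a,a) via R1 from path(a,d), blue(d,a)
round 3: derive path(a,c) via R1 from path(a,d), blue(d,c)
round 3: derive path(a,i) via R1 from path(a,d), blue(d,i)
round 3: derive path(f,e) via R1 from path(f,a), blue(a,e)

yes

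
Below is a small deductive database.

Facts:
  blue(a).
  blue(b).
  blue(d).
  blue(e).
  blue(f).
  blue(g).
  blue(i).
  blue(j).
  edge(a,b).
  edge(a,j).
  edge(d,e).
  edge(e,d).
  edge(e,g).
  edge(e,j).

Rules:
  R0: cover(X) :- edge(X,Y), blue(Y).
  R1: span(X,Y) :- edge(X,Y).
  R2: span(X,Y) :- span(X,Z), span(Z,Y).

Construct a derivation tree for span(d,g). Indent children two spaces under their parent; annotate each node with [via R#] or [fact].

span(d,g)  [via R2]
  span(d,e)  [via R1]
    edge(d,e)  [fact]
  span(e,g)  [via R1]
    edge(e,g)  [fact]

round 1: derive span(a,b) via R1 from edge(a,b)
round 1: derive span(a,j) via R1 from edge(a,j)
round 1: derive span(d,e) via R1 from edge(d,e)
round 1: derive span(e,d) via R1 from edge(e,d)
round 1: derive span(e,g) via R1 from edge(e,g)
round 1: derive span(e,j) via R1 from edge(e,j)
round 2: derive span(d,d) via R2 from span(d,e), span(e,d)
round 2: derive span(d,g) via R2 from span(d,e), span(e,g)
round 2: derive span(d,j) via R2 from span(d,e), span(e,j)
round 2: derive span(e,e) via R2 from span(e,d), span(d,e)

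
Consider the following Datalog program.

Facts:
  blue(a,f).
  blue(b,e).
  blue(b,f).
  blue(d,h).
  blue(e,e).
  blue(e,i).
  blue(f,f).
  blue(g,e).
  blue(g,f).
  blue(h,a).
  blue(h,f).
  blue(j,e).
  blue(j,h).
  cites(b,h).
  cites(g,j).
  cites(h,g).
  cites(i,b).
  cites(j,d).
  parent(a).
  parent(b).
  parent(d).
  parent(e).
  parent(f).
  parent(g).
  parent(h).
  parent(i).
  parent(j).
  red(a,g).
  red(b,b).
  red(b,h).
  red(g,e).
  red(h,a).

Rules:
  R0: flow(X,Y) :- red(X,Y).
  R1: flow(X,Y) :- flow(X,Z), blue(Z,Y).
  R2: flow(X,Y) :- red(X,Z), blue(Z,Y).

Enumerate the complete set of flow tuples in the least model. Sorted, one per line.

flow(a,e)
flow(a,f)
flow(a,g)
flow(a,i)
flow(b,a)
flow(b,b)
flow(b,e)
flow(b,f)
flow(b,h)
flow(b,i)
flow(g,e)
flow(g,i)
flow(h,a)
flow(h,f)

round 1: derive flow(a,g) via R0 from red(a,g)
round 1: derive flow(b,b) via R0 from red(b,b)
round 1: derive flow(b,h) via R0 from red(b,h)
round 1: derive flow(g,e) via R0 from red(g,e)
round 1: derive flow(h,a) via R0 from red(h,a)
round 1: derive flow(a,e) via R2 from red(a,g), blue(g,e)
round 1: derive flow(a,f) via R2 from red(a,g), blue(g,f)
round 1: derive flow(b,a) via R2 from red(b,h), blue(h,a)
round 1: derive flow(b,e) via R2 from red(b,b), blue(b,e)
round 1: derive flow(b,f) via R2 from red(b,b), blue(b,f)
round 1: derive flow(g,i) via R2 from red(g,e), blue(e,i)
round 1: derive flow(h,f) via R2 from red(h,a), blue(a,f)
round 2: derive flow(a,i) via R1 from flow(a,e), blue(e,i)
round 2: derive flow(b,i) via R1 from flow(b,e), blue(e,i)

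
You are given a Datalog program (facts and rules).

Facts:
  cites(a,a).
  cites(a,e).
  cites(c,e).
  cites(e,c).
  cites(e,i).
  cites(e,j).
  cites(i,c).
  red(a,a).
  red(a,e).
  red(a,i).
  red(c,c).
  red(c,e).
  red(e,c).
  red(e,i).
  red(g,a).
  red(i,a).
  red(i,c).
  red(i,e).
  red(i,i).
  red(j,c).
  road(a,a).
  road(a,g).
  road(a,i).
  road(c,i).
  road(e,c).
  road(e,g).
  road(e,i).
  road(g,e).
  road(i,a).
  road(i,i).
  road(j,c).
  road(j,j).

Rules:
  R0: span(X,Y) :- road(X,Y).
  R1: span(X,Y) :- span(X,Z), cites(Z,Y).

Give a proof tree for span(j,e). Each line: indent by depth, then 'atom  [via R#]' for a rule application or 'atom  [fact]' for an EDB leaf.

round 1: derive span(a,a) via R0 from road(a,a)
round 1: derive span(a,g) via R0 from road(a,g)
round 1: derive span(a,i) via R0 from road(a,i)
round 1: derive span(c,i) via R0 from road(c,i)
round 1: derive span(e,c) via R0 from road(e,c)
round 1: derive span(e,g) via R0 from road(e,g)
round 1: derive span(e,i) via R0 from road(e,i)
round 1: derive span(g,e) via R0 from road(g,e)
round 1: derive span(i,a) via R0 from road(i,a)
round 1: derive span(i,i) via R0 from road(i,i)
round 1: derive span(j,c) via R0 from road(j,c)
round 1: derive span(j,j) via R0 from road(j,j)
round 2: derive span(a,c) via R1 from span(a,i), cites(i,c)
round 2: derive span(a,e) via R1 from span(a,a), cites(a,e)
round 2: derive span(c,c) via R1 from span(c,i), cites(i,c)
round 2: derive span(e,e) via R1 from span(e,c), cites(c,e)
round 2: derive span(g,c) via R1 from span(g,e), cites(e,c)
round 2: derive span(g,i) via R1 from span(g,e), cites(e,i)
round 2: derive span(g,j) via R1 from span(g,e), cites(e,j)
round 2: derive span(i,c) via R1 from span(i,i), cites(i,c)
round 2: derive span(i,e) via R1 from span(i,a), cites(a,e)
round 2: derive span(j,e) via R1 from span(j,c), cites(c,e)
round 3: derive span(a,j) via R1 from span(a,e), cites(e,j)
round 3: derive span(c,e) via R1 from span(c,c), cites(c,e)
round 3: derive span(e,j) via R1 from span(e,e), cites(e,j)
round 3: derive span(i,j) via R1 from span(i,e), cites(e,j)
round 3: derive span(j,i) via R1 from span(j,e), cites(e,i)
round 4: derive span(c,j) via R1 from span(c,e), cites(e,j)

span(j,e)  [via R1]
  span(j,c)  [via R0]
    road(j,c)  [fact]
  cites(c,e)  [fact]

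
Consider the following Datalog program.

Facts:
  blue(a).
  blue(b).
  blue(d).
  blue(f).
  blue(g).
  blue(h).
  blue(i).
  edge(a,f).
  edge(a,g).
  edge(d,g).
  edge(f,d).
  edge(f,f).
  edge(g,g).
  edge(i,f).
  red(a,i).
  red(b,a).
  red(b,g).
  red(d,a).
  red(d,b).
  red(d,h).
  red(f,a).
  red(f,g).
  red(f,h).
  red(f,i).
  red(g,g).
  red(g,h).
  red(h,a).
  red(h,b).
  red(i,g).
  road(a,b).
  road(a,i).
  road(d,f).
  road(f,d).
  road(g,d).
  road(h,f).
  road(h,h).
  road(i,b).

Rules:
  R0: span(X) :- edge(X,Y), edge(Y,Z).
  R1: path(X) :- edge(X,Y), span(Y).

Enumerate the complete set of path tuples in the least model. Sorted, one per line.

path(a)
path(d)
path(f)
path(g)
path(i)

round 1: derive span(a) via R0 from edge(a,f), edge(f,d)
round 1: derive span(d) via R0 from edge(d,g), edge(g,g)
round 1: derive span(f) via R0 from edge(f,d), edge(d,g)
round 1: derive span(g) via R0 from edge(g,g), edge(g,g)
round 1: derive span(i) via R0 from edge(i,f), edge(f,d)
round 2: derive path(a) via R1 from edge(a,f), span(f)
round 2: derive path(d) via R1 from edge(d,g), span(g)
round 2: derive path(f) via R1 from edge(f,d), span(d)
round 2: derive path(g) via R1 from edge(g,g), span(g)
round 2: derive path(i) via R1 from edge(i,f), span(f)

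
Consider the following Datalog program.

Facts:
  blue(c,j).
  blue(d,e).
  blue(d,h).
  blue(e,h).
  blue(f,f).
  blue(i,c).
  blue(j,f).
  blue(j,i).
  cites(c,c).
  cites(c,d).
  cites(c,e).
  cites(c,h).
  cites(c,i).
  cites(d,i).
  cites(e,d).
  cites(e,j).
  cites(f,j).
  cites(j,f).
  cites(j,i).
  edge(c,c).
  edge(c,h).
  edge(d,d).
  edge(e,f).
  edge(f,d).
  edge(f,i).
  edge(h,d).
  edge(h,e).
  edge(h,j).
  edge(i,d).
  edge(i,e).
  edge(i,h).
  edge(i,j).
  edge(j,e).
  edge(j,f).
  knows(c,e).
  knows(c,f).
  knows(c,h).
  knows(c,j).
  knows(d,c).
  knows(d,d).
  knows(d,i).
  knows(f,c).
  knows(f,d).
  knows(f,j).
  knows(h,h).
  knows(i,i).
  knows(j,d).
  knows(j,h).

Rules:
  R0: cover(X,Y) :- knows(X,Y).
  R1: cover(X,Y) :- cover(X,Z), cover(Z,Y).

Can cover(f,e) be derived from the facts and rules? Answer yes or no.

yes

round 1: derive cover(c,e) via R0 from knows(c,e)
round 1: derive cover(c,f) via R0 from knows(c,f)
round 1: derive cover(c,h) via R0 from knows(c,h)
round 1: derive cover(c,j) via R0 from knows(c,j)
round 1: derive cover(d,c) via R0 from knows(d,c)
round 1: derive cover(d,d) via R0 from knows(d,d)
round 1: derive cover(d,i) via R0 from knows(d,i)
round 1: derive cover(f,c) via R0 from knows(f,c)
round 1: derive cover(f,d) via R0 from knows(f,d)
round 1: derive cover(f,j) via R0 from knows(f,j)
round 1: derive cover(h,h) via R0 from knows(h,h)
round 1: derive cover(i,i) via R0 from knows(i,i)
round 1: derive cover(j,d) via R0 from knows(j,d)
round 1: derive cover(j,h) via R0 from knows(j,h)
round 2: derive cover(c,c) via R1 from cover(c,f), cover(f,c)
round 2: derive cover(c,d) via R1 from cover(c,f), cover(f,d)
round 2: derive cover(d,e) via R1 from cover(d,c), cover(c,e)
round 2: derive cover(d,f) via R1 from cover(d,c), cover(c,f)
round 2: derive cover(d,h) via R1 from cover(d,c), cover(c,h)
round 2: derive cover(d,j) via R1 from cover(d,c), cover(c,j)
round 2: derive cover(f,e) via R1 from cover(f,c), cover(c,e)
round 2: derive cover(f,f) via R1 from cover(f,c), cover(c,f)
round 2: derive cover(f,h) via R1 from cover(f,c), cover(c,h)
round 2: derive cover(f,i) via R1 from cover(f,d), cover(d,i)
round 2: derive cover(j,c) via R1 from cover(j,d), cover(d,c)
round 2: derive cover(j,i) via R1 from cover(j,d), cover(d,i)
round 3: derive cover(c,i) via R1 from cover(c,d), cover(d,i)
round 3: derive cover(j,e) via R1 from cover(j,c), cover(c,e)
round 3: derive cover(j,f) via R1 from cover(j,c), cover(c,f)
round 3: derive cover(j,j) via R1 from cover(j,c), cover(c,j)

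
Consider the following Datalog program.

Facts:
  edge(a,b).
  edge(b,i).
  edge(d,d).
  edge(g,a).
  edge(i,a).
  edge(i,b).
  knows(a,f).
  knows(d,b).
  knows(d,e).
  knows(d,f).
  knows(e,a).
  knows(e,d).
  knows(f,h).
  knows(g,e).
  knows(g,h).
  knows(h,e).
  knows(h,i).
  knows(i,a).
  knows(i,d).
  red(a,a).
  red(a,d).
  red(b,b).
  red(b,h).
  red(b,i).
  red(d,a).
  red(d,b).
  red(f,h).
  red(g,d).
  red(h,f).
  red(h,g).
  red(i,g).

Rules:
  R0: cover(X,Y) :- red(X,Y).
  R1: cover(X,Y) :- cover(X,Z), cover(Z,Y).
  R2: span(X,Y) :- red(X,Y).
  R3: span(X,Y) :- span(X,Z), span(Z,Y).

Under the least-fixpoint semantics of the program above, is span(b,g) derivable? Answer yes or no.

yes

round 1: derive span(a,a) via R2 from red(a,a)
round 1: derive span(a,d) via R2 from red(a,d)
round 1: derive span(b,b) via R2 from red(b,b)
round 1: derive span(b,h) via R2 from red(b,h)
round 1: derive span(b,i) via R2 from red(b,i)
round 1: derive span(d,a) via R2 from red(d,a)
round 1: derive span(d,b) via R2 from red(d,b)
round 1: derive span(f,h) via R2 from red(f,h)
round 1: derive span(g,d) via R2 from red(g,d)
round 1: derive span(h,f) via R2 from red(h,f)
round 1: derive span(h,g) via R2 from red(h,g)
round 1: derive span(i,g) via R2 from red(i,g)
round 2: derive span(a,b) via R3 from span(a,d), span(d,b)
round 2: derive span(b,f) via R3 from span(b,h), span(h,f)
round 2: derive span(b,g) via R3 from span(b,h), span(h,g)
round 2: derive span(d,d) via R3 from span(d,a), span(a,d)
round 2: derive span(d,h) via R3 from span(d,b), span(b,h)
round 2: derive span(d,i) via R3 from span(d,b), span(b,i)
round 2: derive span(f,f) via R3 from span(f,h), span(h,f)
round 2: derive span(f,g) via R3 from span(f,h), span(h,g)
round 2: derive span(g,a) via R3 from span(g,d), span(d,a)
round 2: derive span(g,b) via R3 from span(g,d), span(d,b)
round 2: derive span(h,d) via R3 from span(h,g), span(g,d)
round 2: derive span(h,h) via R3 from span(h,f), span(f,h)
round 2: derive span(i,d) via R3 from span(i,g), span(g,d)
round 3: derive span(a,f) via R3 from span(a,b), span(b,f)
round 3: derive span(a,g) via R3 from span(a,b), span(b,g)
round 3: derive span(a,h) via R3 from span(a,b), span(b,h)
round 3: derive span(a,i) via R3 from span(a,b), span(b,i)
round 3: derive span(b,a) via R3 from span(b,g), span(g,a)
round 3: derive span(b,d) via R3 from span(b,g), span(g,d)
round 3: derive span(d,f) via R3 from span(d,b), span(b,f)
round 3: derive span(d,g) via R3 from span(d,b), span(b,g)
round 3: derive span(f,a) via R3 from span(f,g), span(g,a)
round 3: derive span(f,b) via R3 from span(f,g), span(g,b)
round 3: derive span(f,d) via R3 from span(f,g), span(g,d)
round 3: derive span(g,f) via R3 from span(g,b), span(b,f)
round 3: derive span(g,g) via R3 from span(g,b), span(b,g)
round 3: derive span(g,h) via R3 from span(g,b), span(b,h)
round 3: derive span(g,i) via R3 from span(g,b), span(b,i)
round 3: derive span(h,a) via R3 from span(h,d), span(d,a)
round 3: derive span(h,b) via R3 from span(h,d), span(d,b)
round 3: derive span(h,i) via R3 from span(h,d), span(d,i)
round 3: derive span(i,a) via R3 from span(i,d), span(d,a)
round 3: derive span(i,b) via R3 from span(i,d), span(d,b)
round 3: derive span(i,h) via R3 from span(i,d), span(d,h)
round 3: derive span(i,i) via R3 from span(i,d), span(d,i)
round 4: derive span(f,i) via R3 from span(f,a), span(a,i)
round 4: derive span(i,f) via R3 from span(i,a), span(a,f)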